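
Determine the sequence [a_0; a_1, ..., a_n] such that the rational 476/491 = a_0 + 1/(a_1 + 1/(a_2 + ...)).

Run the Euclidean algorithm on 476 and 491; the successive quotients are the partial quotients a_0, a_1, ... (each step inverts the fractional part left over by the previous one):
  476 = 0*491 + 476, so a_0 = 0.
  491 = 1*476 + 15, so a_1 = 1.
  476 = 31*15 + 11, so a_2 = 31.
  15 = 1*11 + 4, so a_3 = 1.
  11 = 2*4 + 3, so a_4 = 2.
  4 = 1*3 + 1, so a_5 = 1.
  3 = 3*1 + 0, so a_6 = 3.
The remainder reaches 0 after 7 divisions, so the expansion has 7 partial quotients, read off in order.

[0; 1, 31, 1, 2, 1, 3]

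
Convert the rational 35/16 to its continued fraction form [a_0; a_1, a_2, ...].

Run the Euclidean algorithm on 35 and 16; the successive quotients are the partial quotients a_0, a_1, ... (each step inverts the fractional part left over by the previous one):
  35 = 2*16 + 3, so a_0 = 2.
  16 = 5*3 + 1, so a_1 = 5.
  3 = 3*1 + 0, so a_2 = 3.
The remainder reaches 0 after 3 divisions, so the expansion has 3 partial quotients, read off in order.

[2; 5, 3]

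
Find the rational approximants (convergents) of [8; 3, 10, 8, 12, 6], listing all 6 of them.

Using the convergent recurrence p_i = a_i*p_{i-1} + p_{i-2}, q_i = a_i*q_{i-1} + q_{i-2} with p_{-2}=0, p_{-1}=1, q_{-2}=1, q_{-1}=0:
  i=0: a_0=8, p_0 = 8*1 + 0 = 8, q_0 = 8*0 + 1 = 1.
  i=1: a_1=3, p_1 = 3*8 + 1 = 25, q_1 = 3*1 + 0 = 3.
  i=2: a_2=10, p_2 = 10*25 + 8 = 258, q_2 = 10*3 + 1 = 31.
  i=3: a_3=8, p_3 = 8*258 + 25 = 2089, q_3 = 8*31 + 3 = 251.
  i=4: a_4=12, p_4 = 12*2089 + 258 = 25326, q_4 = 12*251 + 31 = 3043.
  i=5: a_5=6, p_5 = 6*25326 + 2089 = 154045, q_5 = 6*3043 + 251 = 18509.

8/1, 25/3, 258/31, 2089/251, 25326/3043, 154045/18509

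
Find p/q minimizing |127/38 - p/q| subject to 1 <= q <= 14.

Expand x = 127/38 as a continued fraction with the Euclidean algorithm:
  127 = 3*38 + 13, so a_0 = 3.
  38 = 2*13 + 12, so a_1 = 2.
  13 = 1*12 + 1, so a_2 = 1.
  12 = 12*1 + 0, so a_3 = 12.
so x = [3; 2, 1, 12].
Convergents (p_i = a_i*p_{i-1} + p_{i-2}, q_i = a_i*q_{i-1} + q_{i-2} with p_{-2}=0, p_{-1}=1, q_{-2}=1, q_{-1}=0), until the denominator exceeds 14:
  i=0: a_0=3, p_0 = 3*1 + 0 = 3, q_0 = 3*0 + 1 = 1.
  i=1: a_1=2, p_1 = 2*3 + 1 = 7, q_1 = 2*1 + 0 = 2.
  i=2: a_2=1, p_2 = 1*7 + 3 = 10, q_2 = 1*2 + 1 = 3.
  i=3: a_3=12, p_3 = 12*10 + 7 = 127, q_3 = 12*3 + 2 = 38.
q_3 = 38 > 14, so the last convergent with denominator <= 14 is p_2/q_2 = 10/3.
The closest fraction with denominator <= 14 is either p_2/q_2 or the intermediate fraction (k*p_2 + p_1)/(k*q_2 + q_1) with the largest k >= 1 whose denominator stays <= 14; these approach x as k grows, and every other convergent or intermediate fraction in range is farther away.
Largest k: floor((14 - q_1)/q_2) = floor((14 - 2)/3) = 4.
That gives (4*10 + 7)/(4*3 + 2) = 47/14.
Compare the errors: |x - 10/3| = |127*3 - 10*38|/(38*3) = 1/114, and |x - 47/14| = |127*14 - 47*38|/(38*14) = 8/532.
Cross-multiplying, 1*532 = 532 < 912 = 8*114, so 1/114 is smaller: the convergent 10/3 is closer to x than 47/14.

10/3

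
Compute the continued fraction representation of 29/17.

[1; 1, 2, 2, 2]

Run the Euclidean algorithm on 29 and 17; the successive quotients are the partial quotients a_0, a_1, ... (each step inverts the fractional part left over by the previous one):
  29 = 1*17 + 12, so a_0 = 1.
  17 = 1*12 + 5, so a_1 = 1.
  12 = 2*5 + 2, so a_2 = 2.
  5 = 2*2 + 1, so a_3 = 2.
  2 = 2*1 + 0, so a_4 = 2.
The remainder reaches 0 after 5 divisions, so the expansion has 5 partial quotients, read off in order.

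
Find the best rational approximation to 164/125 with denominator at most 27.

Expand x = 164/125 as a continued fraction with the Euclidean algorithm:
  164 = 1*125 + 39, so a_0 = 1.
  125 = 3*39 + 8, so a_1 = 3.
  39 = 4*8 + 7, so a_2 = 4.
  8 = 1*7 + 1, so a_3 = 1.
  7 = 7*1 + 0, so a_4 = 7.
so x = [1; 3, 4, 1, 7].
Convergents (p_i = a_i*p_{i-1} + p_{i-2}, q_i = a_i*q_{i-1} + q_{i-2} with p_{-2}=0, p_{-1}=1, q_{-2}=1, q_{-1}=0), until the denominator exceeds 27:
  i=0: a_0=1, p_0 = 1*1 + 0 = 1, q_0 = 1*0 + 1 = 1.
  i=1: a_1=3, p_1 = 3*1 + 1 = 4, q_1 = 3*1 + 0 = 3.
  i=2: a_2=4, p_2 = 4*4 + 1 = 17, q_2 = 4*3 + 1 = 13.
  i=3: a_3=1, p_3 = 1*17 + 4 = 21, q_3 = 1*13 + 3 = 16.
  i=4: a_4=7, p_4 = 7*21 + 17 = 164, q_4 = 7*16 + 13 = 125.
q_4 = 125 > 27, so the last convergent with denominator <= 27 is p_3/q_3 = 21/16.
The closest fraction with denominator <= 27 is either p_3/q_3 or the intermediate fraction (k*p_3 + p_2)/(k*q_3 + q_2) with the largest k >= 1 whose denominator stays <= 27; these approach x as k grows, and every other convergent or intermediate fraction in range is farther away.
Largest k: floor((27 - q_2)/q_3) = floor((27 - 13)/16) = 0.
Since k = 0, no intermediate fraction beyond p_3/q_3 has denominator <= 27, so the convergent 21/16 is the closest (its error is |164*16 - 21*125|/(125*16) = 1/2000).

21/16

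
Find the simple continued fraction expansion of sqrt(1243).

[35; (3, 1, 9, 3, 9, 1, 3, 70)]

Write x_i = (sqrt(1243) + m_i)/d_i with (m_0, d_0) = (0, 1). a_0 = floor(sqrt(1243)) = 35, since 35^2 = 1225 <= 1243 < 1296 = 36^2.
Iterate m_{i+1} = d_i*a_i - m_i, d_{i+1} = (1243 - m_{i+1}^2)/d_i, a_{i+1} = floor((a_0 + m_{i+1})/d_{i+1}):
  m_1 = 1*35 - 0 = 35, d_1 = (1243 - 35^2)/1 = 18/1 = 18, a_1 = floor((35 + 35)/18) = 3.
  m_2 = 18*3 - 35 = 19, d_2 = (1243 - 19^2)/18 = 882/18 = 49, a_2 = floor((35 + 19)/49) = 1.
  m_3 = 49*1 - 19 = 30, d_3 = (1243 - 30^2)/49 = 343/49 = 7, a_3 = floor((35 + 30)/7) = 9.
  m_4 = 7*9 - 30 = 33, d_4 = (1243 - 33^2)/7 = 154/7 = 22, a_4 = floor((35 + 33)/22) = 3.
  m_5 = 22*3 - 33 = 33, d_5 = (1243 - 33^2)/22 = 154/22 = 7, a_5 = floor((35 + 33)/7) = 9.
  m_6 = 7*9 - 33 = 30, d_6 = (1243 - 30^2)/7 = 343/7 = 49, a_6 = floor((35 + 30)/49) = 1.
  m_7 = 49*1 - 30 = 19, d_7 = (1243 - 19^2)/49 = 882/49 = 18, a_7 = floor((35 + 19)/18) = 3.
  m_8 = 18*3 - 19 = 35, d_8 = (1243 - 35^2)/18 = 18/18 = 1, a_8 = floor((35 + 35)/1) = 70.
  m_9 = 1*70 - 35 = 35, d_9 = (1243 - 35^2)/1 = 18/1 = 18: (m_9, d_9) = (m_1, d_1) = (35, 18), so from here the quotients repeat a_1, ..., a_8; the period length is 8.
Hence the expansion of sqrt(1243) is a_0 = 35 followed by the repeating block 3, 1, 9, 3, 9, 1, 3, 70 (period 8).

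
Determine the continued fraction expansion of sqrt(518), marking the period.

[22; (1, 3, 6, 3, 1, 44)]

Write x_i = (sqrt(518) + m_i)/d_i with (m_0, d_0) = (0, 1). a_0 = floor(sqrt(518)) = 22, since 22^2 = 484 <= 518 < 529 = 23^2.
Iterate m_{i+1} = d_i*a_i - m_i, d_{i+1} = (518 - m_{i+1}^2)/d_i, a_{i+1} = floor((a_0 + m_{i+1})/d_{i+1}):
  m_1 = 1*22 - 0 = 22, d_1 = (518 - 22^2)/1 = 34/1 = 34, a_1 = floor((22 + 22)/34) = 1.
  m_2 = 34*1 - 22 = 12, d_2 = (518 - 12^2)/34 = 374/34 = 11, a_2 = floor((22 + 12)/11) = 3.
  m_3 = 11*3 - 12 = 21, d_3 = (518 - 21^2)/11 = 77/11 = 7, a_3 = floor((22 + 21)/7) = 6.
  m_4 = 7*6 - 21 = 21, d_4 = (518 - 21^2)/7 = 77/7 = 11, a_4 = floor((22 + 21)/11) = 3.
  m_5 = 11*3 - 21 = 12, d_5 = (518 - 12^2)/11 = 374/11 = 34, a_5 = floor((22 + 12)/34) = 1.
  m_6 = 34*1 - 12 = 22, d_6 = (518 - 22^2)/34 = 34/34 = 1, a_6 = floor((22 + 22)/1) = 44.
  m_7 = 1*44 - 22 = 22, d_7 = (518 - 22^2)/1 = 34/1 = 34: (m_7, d_7) = (m_1, d_1) = (22, 34), so from here the quotients repeat a_1, ..., a_6; the period length is 6.
Hence the expansion of sqrt(518) is a_0 = 22 followed by the repeating block 1, 3, 6, 3, 1, 44 (period 6).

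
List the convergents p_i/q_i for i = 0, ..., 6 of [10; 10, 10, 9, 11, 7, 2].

Using the convergent recurrence p_i = a_i*p_{i-1} + p_{i-2}, q_i = a_i*q_{i-1} + q_{i-2} with p_{-2}=0, p_{-1}=1, q_{-2}=1, q_{-1}=0:
  i=0: a_0=10, p_0 = 10*1 + 0 = 10, q_0 = 10*0 + 1 = 1.
  i=1: a_1=10, p_1 = 10*10 + 1 = 101, q_1 = 10*1 + 0 = 10.
  i=2: a_2=10, p_2 = 10*101 + 10 = 1020, q_2 = 10*10 + 1 = 101.
  i=3: a_3=9, p_3 = 9*1020 + 101 = 9281, q_3 = 9*101 + 10 = 919.
  i=4: a_4=11, p_4 = 11*9281 + 1020 = 103111, q_4 = 11*919 + 101 = 10210.
  i=5: a_5=7, p_5 = 7*103111 + 9281 = 731058, q_5 = 7*10210 + 919 = 72389.
  i=6: a_6=2, p_6 = 2*731058 + 103111 = 1565227, q_6 = 2*72389 + 10210 = 154988.

10/1, 101/10, 1020/101, 9281/919, 103111/10210, 731058/72389, 1565227/154988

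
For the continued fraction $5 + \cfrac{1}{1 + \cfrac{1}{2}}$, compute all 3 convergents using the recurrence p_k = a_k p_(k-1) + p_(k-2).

Using the convergent recurrence p_i = a_i*p_{i-1} + p_{i-2}, q_i = a_i*q_{i-1} + q_{i-2} with p_{-2}=0, p_{-1}=1, q_{-2}=1, q_{-1}=0:
  i=0: a_0=5, p_0 = 5*1 + 0 = 5, q_0 = 5*0 + 1 = 1.
  i=1: a_1=1, p_1 = 1*5 + 1 = 6, q_1 = 1*1 + 0 = 1.
  i=2: a_2=2, p_2 = 2*6 + 5 = 17, q_2 = 2*1 + 1 = 3.

5/1, 6/1, 17/3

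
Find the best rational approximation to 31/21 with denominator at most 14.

Expand x = 31/21 as a continued fraction with the Euclidean algorithm:
  31 = 1*21 + 10, so a_0 = 1.
  21 = 2*10 + 1, so a_1 = 2.
  10 = 10*1 + 0, so a_2 = 10.
so x = [1; 2, 10].
Convergents (p_i = a_i*p_{i-1} + p_{i-2}, q_i = a_i*q_{i-1} + q_{i-2} with p_{-2}=0, p_{-1}=1, q_{-2}=1, q_{-1}=0), until the denominator exceeds 14:
  i=0: a_0=1, p_0 = 1*1 + 0 = 1, q_0 = 1*0 + 1 = 1.
  i=1: a_1=2, p_1 = 2*1 + 1 = 3, q_1 = 2*1 + 0 = 2.
  i=2: a_2=10, p_2 = 10*3 + 1 = 31, q_2 = 10*2 + 1 = 21.
q_2 = 21 > 14, so the last convergent with denominator <= 14 is p_1/q_1 = 3/2.
The closest fraction with denominator <= 14 is either p_1/q_1 or the intermediate fraction (k*p_1 + p_0)/(k*q_1 + q_0) with the largest k >= 1 whose denominator stays <= 14; these approach x as k grows, and every other convergent or intermediate fraction in range is farther away.
Largest k: floor((14 - q_0)/q_1) = floor((14 - 1)/2) = 6.
That gives (6*3 + 1)/(6*2 + 1) = 19/13.
Compare the errors: |x - 3/2| = |31*2 - 3*21|/(21*2) = 1/42, and |x - 19/13| = |31*13 - 19*21|/(21*13) = 4/273.
Cross-multiplying, 4*42 = 168 < 273 = 1*273, so 4/273 is smaller: the intermediate fraction 19/13 is closer to x than 3/2.

19/13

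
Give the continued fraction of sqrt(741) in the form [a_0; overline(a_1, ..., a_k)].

[27; overline(4, 1, 1, 13, 18, 13, 1, 1, 4, 54)]

Write x_i = (sqrt(741) + m_i)/d_i with (m_0, d_0) = (0, 1). a_0 = floor(sqrt(741)) = 27, since 27^2 = 729 <= 741 < 784 = 28^2.
Iterate m_{i+1} = d_i*a_i - m_i, d_{i+1} = (741 - m_{i+1}^2)/d_i, a_{i+1} = floor((a_0 + m_{i+1})/d_{i+1}):
  m_1 = 1*27 - 0 = 27, d_1 = (741 - 27^2)/1 = 12/1 = 12, a_1 = floor((27 + 27)/12) = 4.
  m_2 = 12*4 - 27 = 21, d_2 = (741 - 21^2)/12 = 300/12 = 25, a_2 = floor((27 + 21)/25) = 1.
  m_3 = 25*1 - 21 = 4, d_3 = (741 - 4^2)/25 = 725/25 = 29, a_3 = floor((27 + 4)/29) = 1.
  m_4 = 29*1 - 4 = 25, d_4 = (741 - 25^2)/29 = 116/29 = 4, a_4 = floor((27 + 25)/4) = 13.
  m_5 = 4*13 - 25 = 27, d_5 = (741 - 27^2)/4 = 12/4 = 3, a_5 = floor((27 + 27)/3) = 18.
  m_6 = 3*18 - 27 = 27, d_6 = (741 - 27^2)/3 = 12/3 = 4, a_6 = floor((27 + 27)/4) = 13.
  m_7 = 4*13 - 27 = 25, d_7 = (741 - 25^2)/4 = 116/4 = 29, a_7 = floor((27 + 25)/29) = 1.
  m_8 = 29*1 - 25 = 4, d_8 = (741 - 4^2)/29 = 725/29 = 25, a_8 = floor((27 + 4)/25) = 1.
  m_9 = 25*1 - 4 = 21, d_9 = (741 - 21^2)/25 = 300/25 = 12, a_9 = floor((27 + 21)/12) = 4.
  m_10 = 12*4 - 21 = 27, d_10 = (741 - 27^2)/12 = 12/12 = 1, a_10 = floor((27 + 27)/1) = 54.
  m_11 = 1*54 - 27 = 27, d_11 = (741 - 27^2)/1 = 12/1 = 12: (m_11, d_11) = (m_1, d_1) = (27, 12), so from here the quotients repeat a_1, ..., a_10; the period length is 10.
Hence the expansion of sqrt(741) is a_0 = 27 followed by the repeating block 4, 1, 1, 13, 18, 13, 1, 1, 4, 54 (period 10).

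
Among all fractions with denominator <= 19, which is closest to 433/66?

105/16

Expand x = 433/66 as a continued fraction with the Euclidean algorithm:
  433 = 6*66 + 37, so a_0 = 6.
  66 = 1*37 + 29, so a_1 = 1.
  37 = 1*29 + 8, so a_2 = 1.
  29 = 3*8 + 5, so a_3 = 3.
  8 = 1*5 + 3, so a_4 = 1.
  5 = 1*3 + 2, so a_5 = 1.
  3 = 1*2 + 1, so a_6 = 1.
  2 = 2*1 + 0, so a_7 = 2.
so x = [6; 1, 1, 3, 1, 1, 1, 2].
Convergents (p_i = a_i*p_{i-1} + p_{i-2}, q_i = a_i*q_{i-1} + q_{i-2} with p_{-2}=0, p_{-1}=1, q_{-2}=1, q_{-1}=0), until the denominator exceeds 19:
  i=0: a_0=6, p_0 = 6*1 + 0 = 6, q_0 = 6*0 + 1 = 1.
  i=1: a_1=1, p_1 = 1*6 + 1 = 7, q_1 = 1*1 + 0 = 1.
  i=2: a_2=1, p_2 = 1*7 + 6 = 13, q_2 = 1*1 + 1 = 2.
  i=3: a_3=3, p_3 = 3*13 + 7 = 46, q_3 = 3*2 + 1 = 7.
  i=4: a_4=1, p_4 = 1*46 + 13 = 59, q_4 = 1*7 + 2 = 9.
  i=5: a_5=1, p_5 = 1*59 + 46 = 105, q_5 = 1*9 + 7 = 16.
  i=6: a_6=1, p_6 = 1*105 + 59 = 164, q_6 = 1*16 + 9 = 25.
q_6 = 25 > 19, so the last convergent with denominator <= 19 is p_5/q_5 = 105/16.
The closest fraction with denominator <= 19 is either p_5/q_5 or the intermediate fraction (k*p_5 + p_4)/(k*q_5 + q_4) with the largest k >= 1 whose denominator stays <= 19; these approach x as k grows, and every other convergent or intermediate fraction in range is farther away.
Largest k: floor((19 - q_4)/q_5) = floor((19 - 9)/16) = 0.
Since k = 0, no intermediate fraction beyond p_5/q_5 has denominator <= 19, so the convergent 105/16 is the closest (its error is |433*16 - 105*66|/(66*16) = 2/1056).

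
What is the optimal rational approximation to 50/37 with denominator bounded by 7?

Expand x = 50/37 as a continued fraction with the Euclidean algorithm:
  50 = 1*37 + 13, so a_0 = 1.
  37 = 2*13 + 11, so a_1 = 2.
  13 = 1*11 + 2, so a_2 = 1.
  11 = 5*2 + 1, so a_3 = 5.
  2 = 2*1 + 0, so a_4 = 2.
so x = [1; 2, 1, 5, 2].
Convergents (p_i = a_i*p_{i-1} + p_{i-2}, q_i = a_i*q_{i-1} + q_{i-2} with p_{-2}=0, p_{-1}=1, q_{-2}=1, q_{-1}=0), until the denominator exceeds 7:
  i=0: a_0=1, p_0 = 1*1 + 0 = 1, q_0 = 1*0 + 1 = 1.
  i=1: a_1=2, p_1 = 2*1 + 1 = 3, q_1 = 2*1 + 0 = 2.
  i=2: a_2=1, p_2 = 1*3 + 1 = 4, q_2 = 1*2 + 1 = 3.
  i=3: a_3=5, p_3 = 5*4 + 3 = 23, q_3 = 5*3 + 2 = 17.
q_3 = 17 > 7, so the last convergent with denominator <= 7 is p_2/q_2 = 4/3.
The closest fraction with denominator <= 7 is either p_2/q_2 or the intermediate fraction (k*p_2 + p_1)/(k*q_2 + q_1) with the largest k >= 1 whose denominator stays <= 7; these approach x as k grows, and every other convergent or intermediate fraction in range is farther away.
Largest k: floor((7 - q_1)/q_2) = floor((7 - 2)/3) = 1.
That gives (1*4 + 3)/(1*3 + 2) = 7/5.
Compare the errors: |x - 4/3| = |50*3 - 4*37|/(37*3) = 2/111, and |x - 7/5| = |50*5 - 7*37|/(37*5) = 9/185.
Cross-multiplying, 2*185 = 370 < 999 = 9*111, so 2/111 is smaller: the convergent 4/3 is closer to x than 7/5.

4/3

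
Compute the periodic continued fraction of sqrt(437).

[20; (1, 9, 2, 9, 1, 40)]

Write x_i = (sqrt(437) + m_i)/d_i with (m_0, d_0) = (0, 1). a_0 = floor(sqrt(437)) = 20, since 20^2 = 400 <= 437 < 441 = 21^2.
Iterate m_{i+1} = d_i*a_i - m_i, d_{i+1} = (437 - m_{i+1}^2)/d_i, a_{i+1} = floor((a_0 + m_{i+1})/d_{i+1}):
  m_1 = 1*20 - 0 = 20, d_1 = (437 - 20^2)/1 = 37/1 = 37, a_1 = floor((20 + 20)/37) = 1.
  m_2 = 37*1 - 20 = 17, d_2 = (437 - 17^2)/37 = 148/37 = 4, a_2 = floor((20 + 17)/4) = 9.
  m_3 = 4*9 - 17 = 19, d_3 = (437 - 19^2)/4 = 76/4 = 19, a_3 = floor((20 + 19)/19) = 2.
  m_4 = 19*2 - 19 = 19, d_4 = (437 - 19^2)/19 = 76/19 = 4, a_4 = floor((20 + 19)/4) = 9.
  m_5 = 4*9 - 19 = 17, d_5 = (437 - 17^2)/4 = 148/4 = 37, a_5 = floor((20 + 17)/37) = 1.
  m_6 = 37*1 - 17 = 20, d_6 = (437 - 20^2)/37 = 37/37 = 1, a_6 = floor((20 + 20)/1) = 40.
  m_7 = 1*40 - 20 = 20, d_7 = (437 - 20^2)/1 = 37/1 = 37: (m_7, d_7) = (m_1, d_1) = (20, 37), so from here the quotients repeat a_1, ..., a_6; the period length is 6.
Hence the expansion of sqrt(437) is a_0 = 20 followed by the repeating block 1, 9, 2, 9, 1, 40 (period 6).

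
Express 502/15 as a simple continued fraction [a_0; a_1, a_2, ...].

[33; 2, 7]

Run the Euclidean algorithm on 502 and 15; the successive quotients are the partial quotients a_0, a_1, ... (each step inverts the fractional part left over by the previous one):
  502 = 33*15 + 7, so a_0 = 33.
  15 = 2*7 + 1, so a_1 = 2.
  7 = 7*1 + 0, so a_2 = 7.
The remainder reaches 0 after 3 divisions, so the expansion has 3 partial quotients, read off in order.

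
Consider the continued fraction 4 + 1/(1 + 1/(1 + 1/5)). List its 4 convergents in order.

Using the convergent recurrence p_i = a_i*p_{i-1} + p_{i-2}, q_i = a_i*q_{i-1} + q_{i-2} with p_{-2}=0, p_{-1}=1, q_{-2}=1, q_{-1}=0:
  i=0: a_0=4, p_0 = 4*1 + 0 = 4, q_0 = 4*0 + 1 = 1.
  i=1: a_1=1, p_1 = 1*4 + 1 = 5, q_1 = 1*1 + 0 = 1.
  i=2: a_2=1, p_2 = 1*5 + 4 = 9, q_2 = 1*1 + 1 = 2.
  i=3: a_3=5, p_3 = 5*9 + 5 = 50, q_3 = 5*2 + 1 = 11.

4/1, 5/1, 9/2, 50/11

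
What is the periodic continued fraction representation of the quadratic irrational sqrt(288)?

[16; (1, 32)]

Write x_i = (sqrt(288) + m_i)/d_i with (m_0, d_0) = (0, 1). a_0 = floor(sqrt(288)) = 16, since 16^2 = 256 <= 288 < 289 = 17^2.
Iterate m_{i+1} = d_i*a_i - m_i, d_{i+1} = (288 - m_{i+1}^2)/d_i, a_{i+1} = floor((a_0 + m_{i+1})/d_{i+1}):
  m_1 = 1*16 - 0 = 16, d_1 = (288 - 16^2)/1 = 32/1 = 32, a_1 = floor((16 + 16)/32) = 1.
  m_2 = 32*1 - 16 = 16, d_2 = (288 - 16^2)/32 = 32/32 = 1, a_2 = floor((16 + 16)/1) = 32.
  m_3 = 1*32 - 16 = 16, d_3 = (288 - 16^2)/1 = 32/1 = 32: (m_3, d_3) = (m_1, d_1) = (16, 32), so from here the quotients repeat a_1, a_2; the period length is 2.
Hence the expansion of sqrt(288) is a_0 = 16 followed by the repeating block 1, 32 (period 2).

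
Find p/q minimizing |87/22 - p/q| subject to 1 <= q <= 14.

55/14

Expand x = 87/22 as a continued fraction with the Euclidean algorithm:
  87 = 3*22 + 21, so a_0 = 3.
  22 = 1*21 + 1, so a_1 = 1.
  21 = 21*1 + 0, so a_2 = 21.
so x = [3; 1, 21].
Convergents (p_i = a_i*p_{i-1} + p_{i-2}, q_i = a_i*q_{i-1} + q_{i-2} with p_{-2}=0, p_{-1}=1, q_{-2}=1, q_{-1}=0), until the denominator exceeds 14:
  i=0: a_0=3, p_0 = 3*1 + 0 = 3, q_0 = 3*0 + 1 = 1.
  i=1: a_1=1, p_1 = 1*3 + 1 = 4, q_1 = 1*1 + 0 = 1.
  i=2: a_2=21, p_2 = 21*4 + 3 = 87, q_2 = 21*1 + 1 = 22.
q_2 = 22 > 14, so the last convergent with denominator <= 14 is p_1/q_1 = 4/1.
The closest fraction with denominator <= 14 is either p_1/q_1 or the intermediate fraction (k*p_1 + p_0)/(k*q_1 + q_0) with the largest k >= 1 whose denominator stays <= 14; these approach x as k grows, and every other convergent or intermediate fraction in range is farther away.
Largest k: floor((14 - q_0)/q_1) = floor((14 - 1)/1) = 13.
That gives (13*4 + 3)/(13*1 + 1) = 55/14.
Compare the errors: |x - 4/1| = |87*1 - 4*22|/(22*1) = 1/22, and |x - 55/14| = |87*14 - 55*22|/(22*14) = 8/308.
Cross-multiplying, 8*22 = 176 < 308 = 1*308, so 8/308 is smaller: the intermediate fraction 55/14 is closer to x than 4/1.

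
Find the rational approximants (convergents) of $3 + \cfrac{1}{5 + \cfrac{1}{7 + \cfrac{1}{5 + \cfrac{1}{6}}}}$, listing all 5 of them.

3/1, 16/5, 115/36, 591/185, 3661/1146

Using the convergent recurrence p_i = a_i*p_{i-1} + p_{i-2}, q_i = a_i*q_{i-1} + q_{i-2} with p_{-2}=0, p_{-1}=1, q_{-2}=1, q_{-1}=0:
  i=0: a_0=3, p_0 = 3*1 + 0 = 3, q_0 = 3*0 + 1 = 1.
  i=1: a_1=5, p_1 = 5*3 + 1 = 16, q_1 = 5*1 + 0 = 5.
  i=2: a_2=7, p_2 = 7*16 + 3 = 115, q_2 = 7*5 + 1 = 36.
  i=3: a_3=5, p_3 = 5*115 + 16 = 591, q_3 = 5*36 + 5 = 185.
  i=4: a_4=6, p_4 = 6*591 + 115 = 3661, q_4 = 6*185 + 36 = 1146.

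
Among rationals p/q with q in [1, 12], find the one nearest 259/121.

Expand x = 259/121 as a continued fraction with the Euclidean algorithm:
  259 = 2*121 + 17, so a_0 = 2.
  121 = 7*17 + 2, so a_1 = 7.
  17 = 8*2 + 1, so a_2 = 8.
  2 = 2*1 + 0, so a_3 = 2.
so x = [2; 7, 8, 2].
Convergents (p_i = a_i*p_{i-1} + p_{i-2}, q_i = a_i*q_{i-1} + q_{i-2} with p_{-2}=0, p_{-1}=1, q_{-2}=1, q_{-1}=0), until the denominator exceeds 12:
  i=0: a_0=2, p_0 = 2*1 + 0 = 2, q_0 = 2*0 + 1 = 1.
  i=1: a_1=7, p_1 = 7*2 + 1 = 15, q_1 = 7*1 + 0 = 7.
  i=2: a_2=8, p_2 = 8*15 + 2 = 122, q_2 = 8*7 + 1 = 57.
q_2 = 57 > 12, so the last convergent with denominator <= 12 is p_1/q_1 = 15/7.
The closest fraction with denominator <= 12 is either p_1/q_1 or the intermediate fraction (k*p_1 + p_0)/(k*q_1 + q_0) with the largest k >= 1 whose denominator stays <= 12; these approach x as k grows, and every other convergent or intermediate fraction in range is farther away.
Largest k: floor((12 - q_0)/q_1) = floor((12 - 1)/7) = 1.
That gives (1*15 + 2)/(1*7 + 1) = 17/8.
Compare the errors: |x - 15/7| = |259*7 - 15*121|/(121*7) = 2/847, and |x - 17/8| = |259*8 - 17*121|/(121*8) = 15/968.
Cross-multiplying, 2*968 = 1936 < 12705 = 15*847, so 2/847 is smaller: the convergent 15/7 is closer to x than 17/8.

15/7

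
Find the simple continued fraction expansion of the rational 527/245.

Run the Euclidean algorithm on 527 and 245; the successive quotients are the partial quotients a_0, a_1, ... (each step inverts the fractional part left over by the previous one):
  527 = 2*245 + 37, so a_0 = 2.
  245 = 6*37 + 23, so a_1 = 6.
  37 = 1*23 + 14, so a_2 = 1.
  23 = 1*14 + 9, so a_3 = 1.
  14 = 1*9 + 5, so a_4 = 1.
  9 = 1*5 + 4, so a_5 = 1.
  5 = 1*4 + 1, so a_6 = 1.
  4 = 4*1 + 0, so a_7 = 4.
The remainder reaches 0 after 8 divisions, so the expansion has 8 partial quotients, read off in order.

[2; 6, 1, 1, 1, 1, 1, 4]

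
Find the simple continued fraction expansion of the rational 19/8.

[2; 2, 1, 2]

Run the Euclidean algorithm on 19 and 8; the successive quotients are the partial quotients a_0, a_1, ... (each step inverts the fractional part left over by the previous one):
  19 = 2*8 + 3, so a_0 = 2.
  8 = 2*3 + 2, so a_1 = 2.
  3 = 1*2 + 1, so a_2 = 1.
  2 = 2*1 + 0, so a_3 = 2.
The remainder reaches 0 after 4 divisions, so the expansion has 4 partial quotients, read off in order.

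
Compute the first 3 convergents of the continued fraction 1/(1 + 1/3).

0/1, 1/1, 3/4

Using the convergent recurrence p_i = a_i*p_{i-1} + p_{i-2}, q_i = a_i*q_{i-1} + q_{i-2} with p_{-2}=0, p_{-1}=1, q_{-2}=1, q_{-1}=0:
  i=0: a_0=0, p_0 = 0*1 + 0 = 0, q_0 = 0*0 + 1 = 1.
  i=1: a_1=1, p_1 = 1*0 + 1 = 1, q_1 = 1*1 + 0 = 1.
  i=2: a_2=3, p_2 = 3*1 + 0 = 3, q_2 = 3*1 + 1 = 4.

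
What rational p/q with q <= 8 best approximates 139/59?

19/8

Expand x = 139/59 as a continued fraction with the Euclidean algorithm:
  139 = 2*59 + 21, so a_0 = 2.
  59 = 2*21 + 17, so a_1 = 2.
  21 = 1*17 + 4, so a_2 = 1.
  17 = 4*4 + 1, so a_3 = 4.
  4 = 4*1 + 0, so a_4 = 4.
so x = [2; 2, 1, 4, 4].
Convergents (p_i = a_i*p_{i-1} + p_{i-2}, q_i = a_i*q_{i-1} + q_{i-2} with p_{-2}=0, p_{-1}=1, q_{-2}=1, q_{-1}=0), until the denominator exceeds 8:
  i=0: a_0=2, p_0 = 2*1 + 0 = 2, q_0 = 2*0 + 1 = 1.
  i=1: a_1=2, p_1 = 2*2 + 1 = 5, q_1 = 2*1 + 0 = 2.
  i=2: a_2=1, p_2 = 1*5 + 2 = 7, q_2 = 1*2 + 1 = 3.
  i=3: a_3=4, p_3 = 4*7 + 5 = 33, q_3 = 4*3 + 2 = 14.
q_3 = 14 > 8, so the last convergent with denominator <= 8 is p_2/q_2 = 7/3.
The closest fraction with denominator <= 8 is either p_2/q_2 or the intermediate fraction (k*p_2 + p_1)/(k*q_2 + q_1) with the largest k >= 1 whose denominator stays <= 8; these approach x as k grows, and every other convergent or intermediate fraction in range is farther away.
Largest k: floor((8 - q_1)/q_2) = floor((8 - 2)/3) = 2.
That gives (2*7 + 5)/(2*3 + 2) = 19/8.
Compare the errors: |x - 7/3| = |139*3 - 7*59|/(59*3) = 4/177, and |x - 19/8| = |139*8 - 19*59|/(59*8) = 9/472.
Cross-multiplying, 9*177 = 1593 < 1888 = 4*472, so 9/472 is smaller: the intermediate fraction 19/8 is closer to x than 7/3.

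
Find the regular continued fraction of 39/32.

Run the Euclidean algorithm on 39 and 32; the successive quotients are the partial quotients a_0, a_1, ... (each step inverts the fractional part left over by the previous one):
  39 = 1*32 + 7, so a_0 = 1.
  32 = 4*7 + 4, so a_1 = 4.
  7 = 1*4 + 3, so a_2 = 1.
  4 = 1*3 + 1, so a_3 = 1.
  3 = 3*1 + 0, so a_4 = 3.
The remainder reaches 0 after 5 divisions, so the expansion has 5 partial quotients, read off in order.

[1; 4, 1, 1, 3]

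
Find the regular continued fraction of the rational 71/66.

[1; 13, 5]

Run the Euclidean algorithm on 71 and 66; the successive quotients are the partial quotients a_0, a_1, ... (each step inverts the fractional part left over by the previous one):
  71 = 1*66 + 5, so a_0 = 1.
  66 = 13*5 + 1, so a_1 = 13.
  5 = 5*1 + 0, so a_2 = 5.
The remainder reaches 0 after 3 divisions, so the expansion has 3 partial quotients, read off in order.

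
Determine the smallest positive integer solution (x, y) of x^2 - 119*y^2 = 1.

(x, y) = (120, 11)

First expand sqrt(119) as a continued fraction. With x_i = (sqrt(119) + m_i)/d_i and (m_0, d_0) = (0, 1): a_0 = floor(sqrt(119)) = 10, since 10^2 = 100 <= 119 < 121 = 11^2.
Iterate m_{i+1} = d_i*a_i - m_i, d_{i+1} = (119 - m_{i+1}^2)/d_i, a_{i+1} = floor((a_0 + m_{i+1})/d_{i+1}):
  m_1 = 1*10 - 0 = 10, d_1 = (119 - 10^2)/1 = 19/1 = 19, a_1 = floor((10 + 10)/19) = 1.
  m_2 = 19*1 - 10 = 9, d_2 = (119 - 9^2)/19 = 38/19 = 2, a_2 = floor((10 + 9)/2) = 9.
  m_3 = 2*9 - 9 = 9, d_3 = (119 - 9^2)/2 = 38/2 = 19, a_3 = floor((10 + 9)/19) = 1.
  m_4 = 19*1 - 9 = 10, d_4 = (119 - 10^2)/19 = 19/19 = 1, a_4 = floor((10 + 10)/1) = 20.
  m_5 = 1*20 - 10 = 10, d_5 = (119 - 10^2)/1 = 19/1 = 19: (m_5, d_5) = (m_1, d_1) = (10, 19), so from here the quotients repeat a_1, ..., a_4; the period length is 4.
So sqrt(119) = [10; (1, 9, 1, 20)] with period length k = 4.
k is even, so the fundamental solution of x^2 - 119y^2 = 1 is (p_{k-1}, q_{k-1}) = (p_3, q_3); compute convergents through index 3.
Convergents (p_i = a_i*p_{i-1} + p_{i-2}, q_i = a_i*q_{i-1} + q_{i-2} with p_{-2}=0, p_{-1}=1, q_{-2}=1, q_{-1}=0):
  i=0: a_0=10, p_0 = 10*1 + 0 = 10, q_0 = 10*0 + 1 = 1.
  i=1: a_1=1, p_1 = 1*10 + 1 = 11, q_1 = 1*1 + 0 = 1.
  i=2: a_2=9, p_2 = 9*11 + 10 = 109, q_2 = 9*1 + 1 = 10.
  i=3: a_3=1, p_3 = 1*109 + 11 = 120, q_3 = 1*10 + 1 = 11.
Check: 120^2 - 119*11^2 = 14400 - 14399 = 1, so (x, y) = (120, 11) solves the equation, and by the theorem it is the least positive solution.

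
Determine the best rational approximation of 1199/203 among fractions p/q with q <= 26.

Expand x = 1199/203 as a continued fraction with the Euclidean algorithm:
  1199 = 5*203 + 184, so a_0 = 5.
  203 = 1*184 + 19, so a_1 = 1.
  184 = 9*19 + 13, so a_2 = 9.
  19 = 1*13 + 6, so a_3 = 1.
  13 = 2*6 + 1, so a_4 = 2.
  6 = 6*1 + 0, so a_5 = 6.
so x = [5; 1, 9, 1, 2, 6].
Convergents (p_i = a_i*p_{i-1} + p_{i-2}, q_i = a_i*q_{i-1} + q_{i-2} with p_{-2}=0, p_{-1}=1, q_{-2}=1, q_{-1}=0), until the denominator exceeds 26:
  i=0: a_0=5, p_0 = 5*1 + 0 = 5, q_0 = 5*0 + 1 = 1.
  i=1: a_1=1, p_1 = 1*5 + 1 = 6, q_1 = 1*1 + 0 = 1.
  i=2: a_2=9, p_2 = 9*6 + 5 = 59, q_2 = 9*1 + 1 = 10.
  i=3: a_3=1, p_3 = 1*59 + 6 = 65, q_3 = 1*10 + 1 = 11.
  i=4: a_4=2, p_4 = 2*65 + 59 = 189, q_4 = 2*11 + 10 = 32.
q_4 = 32 > 26, so the last convergent with denominator <= 26 is p_3/q_3 = 65/11.
The closest fraction with denominator <= 26 is either p_3/q_3 or the intermediate fraction (k*p_3 + p_2)/(k*q_3 + q_2) with the largest k >= 1 whose denominator stays <= 26; these approach x as k grows, and every other convergent or intermediate fraction in range is farther away.
Largest k: floor((26 - q_2)/q_3) = floor((26 - 10)/11) = 1.
That gives (1*65 + 59)/(1*11 + 10) = 124/21.
Compare the errors: |x - 65/11| = |1199*11 - 65*203|/(203*11) = 6/2233, and |x - 124/21| = |1199*21 - 124*203|/(203*21) = 7/4263.
Cross-multiplying, 7*2233 = 15631 < 25578 = 6*4263, so 7/4263 is smaller: the intermediate fraction 124/21 is closer to x than 65/11.

124/21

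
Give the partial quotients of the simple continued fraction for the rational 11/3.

[3; 1, 2]

Run the Euclidean algorithm on 11 and 3; the successive quotients are the partial quotients a_0, a_1, ... (each step inverts the fractional part left over by the previous one):
  11 = 3*3 + 2, so a_0 = 3.
  3 = 1*2 + 1, so a_1 = 1.
  2 = 2*1 + 0, so a_2 = 2.
The remainder reaches 0 after 3 divisions, so the expansion has 3 partial quotients, read off in order.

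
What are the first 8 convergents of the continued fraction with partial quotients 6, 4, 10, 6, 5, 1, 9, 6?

Using the convergent recurrence p_i = a_i*p_{i-1} + p_{i-2}, q_i = a_i*q_{i-1} + q_{i-2} with p_{-2}=0, p_{-1}=1, q_{-2}=1, q_{-1}=0:
  i=0: a_0=6, p_0 = 6*1 + 0 = 6, q_0 = 6*0 + 1 = 1.
  i=1: a_1=4, p_1 = 4*6 + 1 = 25, q_1 = 4*1 + 0 = 4.
  i=2: a_2=10, p_2 = 10*25 + 6 = 256, q_2 = 10*4 + 1 = 41.
  i=3: a_3=6, p_3 = 6*256 + 25 = 1561, q_3 = 6*41 + 4 = 250.
  i=4: a_4=5, p_4 = 5*1561 + 256 = 8061, q_4 = 5*250 + 41 = 1291.
  i=5: a_5=1, p_5 = 1*8061 + 1561 = 9622, q_5 = 1*1291 + 250 = 1541.
  i=6: a_6=9, p_6 = 9*9622 + 8061 = 94659, q_6 = 9*1541 + 1291 = 15160.
  i=7: a_7=6, p_7 = 6*94659 + 9622 = 577576, q_7 = 6*15160 + 1541 = 92501.

6/1, 25/4, 256/41, 1561/250, 8061/1291, 9622/1541, 94659/15160, 577576/92501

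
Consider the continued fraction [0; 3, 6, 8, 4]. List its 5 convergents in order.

0/1, 1/3, 6/19, 49/155, 202/639

Using the convergent recurrence p_i = a_i*p_{i-1} + p_{i-2}, q_i = a_i*q_{i-1} + q_{i-2} with p_{-2}=0, p_{-1}=1, q_{-2}=1, q_{-1}=0:
  i=0: a_0=0, p_0 = 0*1 + 0 = 0, q_0 = 0*0 + 1 = 1.
  i=1: a_1=3, p_1 = 3*0 + 1 = 1, q_1 = 3*1 + 0 = 3.
  i=2: a_2=6, p_2 = 6*1 + 0 = 6, q_2 = 6*3 + 1 = 19.
  i=3: a_3=8, p_3 = 8*6 + 1 = 49, q_3 = 8*19 + 3 = 155.
  i=4: a_4=4, p_4 = 4*49 + 6 = 202, q_4 = 4*155 + 19 = 639.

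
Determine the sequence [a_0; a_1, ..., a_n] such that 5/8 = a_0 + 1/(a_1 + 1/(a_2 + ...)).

[0; 1, 1, 1, 2]

Run the Euclidean algorithm on 5 and 8; the successive quotients are the partial quotients a_0, a_1, ... (each step inverts the fractional part left over by the previous one):
  5 = 0*8 + 5, so a_0 = 0.
  8 = 1*5 + 3, so a_1 = 1.
  5 = 1*3 + 2, so a_2 = 1.
  3 = 1*2 + 1, so a_3 = 1.
  2 = 2*1 + 0, so a_4 = 2.
The remainder reaches 0 after 5 divisions, so the expansion has 5 partial quotients, read off in order.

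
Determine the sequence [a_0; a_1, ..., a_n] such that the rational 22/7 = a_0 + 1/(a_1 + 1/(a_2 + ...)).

[3; 7]

Run the Euclidean algorithm on 22 and 7; the successive quotients are the partial quotients a_0, a_1, ... (each step inverts the fractional part left over by the previous one):
  22 = 3*7 + 1, so a_0 = 3.
  7 = 7*1 + 0, so a_1 = 7.
The remainder reaches 0 after 2 divisions, so the expansion has 2 partial quotients, read off in order.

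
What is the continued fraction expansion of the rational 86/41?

[2; 10, 4]

Run the Euclidean algorithm on 86 and 41; the successive quotients are the partial quotients a_0, a_1, ... (each step inverts the fractional part left over by the previous one):
  86 = 2*41 + 4, so a_0 = 2.
  41 = 10*4 + 1, so a_1 = 10.
  4 = 4*1 + 0, so a_2 = 4.
The remainder reaches 0 after 3 divisions, so the expansion has 3 partial quotients, read off in order.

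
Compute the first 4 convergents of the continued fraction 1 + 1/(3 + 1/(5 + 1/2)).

1/1, 4/3, 21/16, 46/35

Using the convergent recurrence p_i = a_i*p_{i-1} + p_{i-2}, q_i = a_i*q_{i-1} + q_{i-2} with p_{-2}=0, p_{-1}=1, q_{-2}=1, q_{-1}=0:
  i=0: a_0=1, p_0 = 1*1 + 0 = 1, q_0 = 1*0 + 1 = 1.
  i=1: a_1=3, p_1 = 3*1 + 1 = 4, q_1 = 3*1 + 0 = 3.
  i=2: a_2=5, p_2 = 5*4 + 1 = 21, q_2 = 5*3 + 1 = 16.
  i=3: a_3=2, p_3 = 2*21 + 4 = 46, q_3 = 2*16 + 3 = 35.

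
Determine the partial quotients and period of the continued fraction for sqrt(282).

[16; (1, 3, 1, 4, 1, 3, 1, 32)]

Write x_i = (sqrt(282) + m_i)/d_i with (m_0, d_0) = (0, 1). a_0 = floor(sqrt(282)) = 16, since 16^2 = 256 <= 282 < 289 = 17^2.
Iterate m_{i+1} = d_i*a_i - m_i, d_{i+1} = (282 - m_{i+1}^2)/d_i, a_{i+1} = floor((a_0 + m_{i+1})/d_{i+1}):
  m_1 = 1*16 - 0 = 16, d_1 = (282 - 16^2)/1 = 26/1 = 26, a_1 = floor((16 + 16)/26) = 1.
  m_2 = 26*1 - 16 = 10, d_2 = (282 - 10^2)/26 = 182/26 = 7, a_2 = floor((16 + 10)/7) = 3.
  m_3 = 7*3 - 10 = 11, d_3 = (282 - 11^2)/7 = 161/7 = 23, a_3 = floor((16 + 11)/23) = 1.
  m_4 = 23*1 - 11 = 12, d_4 = (282 - 12^2)/23 = 138/23 = 6, a_4 = floor((16 + 12)/6) = 4.
  m_5 = 6*4 - 12 = 12, d_5 = (282 - 12^2)/6 = 138/6 = 23, a_5 = floor((16 + 12)/23) = 1.
  m_6 = 23*1 - 12 = 11, d_6 = (282 - 11^2)/23 = 161/23 = 7, a_6 = floor((16 + 11)/7) = 3.
  m_7 = 7*3 - 11 = 10, d_7 = (282 - 10^2)/7 = 182/7 = 26, a_7 = floor((16 + 10)/26) = 1.
  m_8 = 26*1 - 10 = 16, d_8 = (282 - 16^2)/26 = 26/26 = 1, a_8 = floor((16 + 16)/1) = 32.
  m_9 = 1*32 - 16 = 16, d_9 = (282 - 16^2)/1 = 26/1 = 26: (m_9, d_9) = (m_1, d_1) = (16, 26), so from here the quotients repeat a_1, ..., a_8; the period length is 8.
Hence the expansion of sqrt(282) is a_0 = 16 followed by the repeating block 1, 3, 1, 4, 1, 3, 1, 32 (period 8).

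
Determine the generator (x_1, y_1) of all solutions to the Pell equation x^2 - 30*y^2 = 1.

First expand sqrt(30) as a continued fraction. With x_i = (sqrt(30) + m_i)/d_i and (m_0, d_0) = (0, 1): a_0 = floor(sqrt(30)) = 5, since 5^2 = 25 <= 30 < 36 = 6^2.
Iterate m_{i+1} = d_i*a_i - m_i, d_{i+1} = (30 - m_{i+1}^2)/d_i, a_{i+1} = floor((a_0 + m_{i+1})/d_{i+1}):
  m_1 = 1*5 - 0 = 5, d_1 = (30 - 5^2)/1 = 5/1 = 5, a_1 = floor((5 + 5)/5) = 2.
  m_2 = 5*2 - 5 = 5, d_2 = (30 - 5^2)/5 = 5/5 = 1, a_2 = floor((5 + 5)/1) = 10.
  m_3 = 1*10 - 5 = 5, d_3 = (30 - 5^2)/1 = 5/1 = 5: (m_3, d_3) = (m_1, d_1) = (5, 5), so from here the quotients repeat a_1, a_2; the period length is 2.
So sqrt(30) = [5; (2, 10)] with period length k = 2.
k is even, so the fundamental solution of x^2 - 30y^2 = 1 is (p_{k-1}, q_{k-1}) = (p_1, q_1); compute convergents through index 1.
Convergents (p_i = a_i*p_{i-1} + p_{i-2}, q_i = a_i*q_{i-1} + q_{i-2} with p_{-2}=0, p_{-1}=1, q_{-2}=1, q_{-1}=0):
  i=0: a_0=5, p_0 = 5*1 + 0 = 5, q_0 = 5*0 + 1 = 1.
  i=1: a_1=2, p_1 = 2*5 + 1 = 11, q_1 = 2*1 + 0 = 2.
Check: 11^2 - 30*2^2 = 121 - 120 = 1, so (x, y) = (11, 2) solves the equation, and by the theorem it is the least positive solution.

(x, y) = (11, 2)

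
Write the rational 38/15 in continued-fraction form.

[2; 1, 1, 7]

Run the Euclidean algorithm on 38 and 15; the successive quotients are the partial quotients a_0, a_1, ... (each step inverts the fractional part left over by the previous one):
  38 = 2*15 + 8, so a_0 = 2.
  15 = 1*8 + 7, so a_1 = 1.
  8 = 1*7 + 1, so a_2 = 1.
  7 = 7*1 + 0, so a_3 = 7.
The remainder reaches 0 after 4 divisions, so the expansion has 4 partial quotients, read off in order.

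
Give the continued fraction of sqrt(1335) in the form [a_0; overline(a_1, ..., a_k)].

Write x_i = (sqrt(1335) + m_i)/d_i with (m_0, d_0) = (0, 1). a_0 = floor(sqrt(1335)) = 36, since 36^2 = 1296 <= 1335 < 1369 = 37^2.
Iterate m_{i+1} = d_i*a_i - m_i, d_{i+1} = (1335 - m_{i+1}^2)/d_i, a_{i+1} = floor((a_0 + m_{i+1})/d_{i+1}):
  m_1 = 1*36 - 0 = 36, d_1 = (1335 - 36^2)/1 = 39/1 = 39, a_1 = floor((36 + 36)/39) = 1.
  m_2 = 39*1 - 36 = 3, d_2 = (1335 - 3^2)/39 = 1326/39 = 34, a_2 = floor((36 + 3)/34) = 1.
  m_3 = 34*1 - 3 = 31, d_3 = (1335 - 31^2)/34 = 374/34 = 11, a_3 = floor((36 + 31)/11) = 6.
  m_4 = 11*6 - 31 = 35, d_4 = (1335 - 35^2)/11 = 110/11 = 10, a_4 = floor((36 + 35)/10) = 7.
  m_5 = 10*7 - 35 = 35, d_5 = (1335 - 35^2)/10 = 110/10 = 11, a_5 = floor((36 + 35)/11) = 6.
  m_6 = 11*6 - 35 = 31, d_6 = (1335 - 31^2)/11 = 374/11 = 34, a_6 = floor((36 + 31)/34) = 1.
  m_7 = 34*1 - 31 = 3, d_7 = (1335 - 3^2)/34 = 1326/34 = 39, a_7 = floor((36 + 3)/39) = 1.
  m_8 = 39*1 - 3 = 36, d_8 = (1335 - 36^2)/39 = 39/39 = 1, a_8 = floor((36 + 36)/1) = 72.
  m_9 = 1*72 - 36 = 36, d_9 = (1335 - 36^2)/1 = 39/1 = 39: (m_9, d_9) = (m_1, d_1) = (36, 39), so from here the quotients repeat a_1, ..., a_8; the period length is 8.
Hence the expansion of sqrt(1335) is a_0 = 36 followed by the repeating block 1, 1, 6, 7, 6, 1, 1, 72 (period 8).

[36; overline(1, 1, 6, 7, 6, 1, 1, 72)]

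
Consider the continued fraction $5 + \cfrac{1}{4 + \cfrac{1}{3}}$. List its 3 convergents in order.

Using the convergent recurrence p_i = a_i*p_{i-1} + p_{i-2}, q_i = a_i*q_{i-1} + q_{i-2} with p_{-2}=0, p_{-1}=1, q_{-2}=1, q_{-1}=0:
  i=0: a_0=5, p_0 = 5*1 + 0 = 5, q_0 = 5*0 + 1 = 1.
  i=1: a_1=4, p_1 = 4*5 + 1 = 21, q_1 = 4*1 + 0 = 4.
  i=2: a_2=3, p_2 = 3*21 + 5 = 68, q_2 = 3*4 + 1 = 13.

5/1, 21/4, 68/13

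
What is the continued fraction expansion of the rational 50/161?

[0; 3, 4, 1, 1, 5]

Run the Euclidean algorithm on 50 and 161; the successive quotients are the partial quotients a_0, a_1, ... (each step inverts the fractional part left over by the previous one):
  50 = 0*161 + 50, so a_0 = 0.
  161 = 3*50 + 11, so a_1 = 3.
  50 = 4*11 + 6, so a_2 = 4.
  11 = 1*6 + 5, so a_3 = 1.
  6 = 1*5 + 1, so a_4 = 1.
  5 = 5*1 + 0, so a_5 = 5.
The remainder reaches 0 after 6 divisions, so the expansion has 6 partial quotients, read off in order.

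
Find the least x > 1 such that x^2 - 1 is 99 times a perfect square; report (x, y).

First expand sqrt(99) as a continued fraction. With x_i = (sqrt(99) + m_i)/d_i and (m_0, d_0) = (0, 1): a_0 = floor(sqrt(99)) = 9, since 9^2 = 81 <= 99 < 100 = 10^2.
Iterate m_{i+1} = d_i*a_i - m_i, d_{i+1} = (99 - m_{i+1}^2)/d_i, a_{i+1} = floor((a_0 + m_{i+1})/d_{i+1}):
  m_1 = 1*9 - 0 = 9, d_1 = (99 - 9^2)/1 = 18/1 = 18, a_1 = floor((9 + 9)/18) = 1.
  m_2 = 18*1 - 9 = 9, d_2 = (99 - 9^2)/18 = 18/18 = 1, a_2 = floor((9 + 9)/1) = 18.
  m_3 = 1*18 - 9 = 9, d_3 = (99 - 9^2)/1 = 18/1 = 18: (m_3, d_3) = (m_1, d_1) = (9, 18), so from here the quotients repeat a_1, a_2; the period length is 2.
So sqrt(99) = [9; (1, 18)] with period length k = 2.
k is even, so the fundamental solution of x^2 - 99y^2 = 1 is (p_{k-1}, q_{k-1}) = (p_1, q_1); compute convergents through index 1.
Convergents (p_i = a_i*p_{i-1} + p_{i-2}, q_i = a_i*q_{i-1} + q_{i-2} with p_{-2}=0, p_{-1}=1, q_{-2}=1, q_{-1}=0):
  i=0: a_0=9, p_0 = 9*1 + 0 = 9, q_0 = 9*0 + 1 = 1.
  i=1: a_1=1, p_1 = 1*9 + 1 = 10, q_1 = 1*1 + 0 = 1.
Check: 10^2 - 99*1^2 = 100 - 99 = 1, so (x, y) = (10, 1) solves the equation, and by the theorem it is the least positive solution.

(x, y) = (10, 1)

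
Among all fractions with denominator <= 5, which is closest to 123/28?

22/5

Expand x = 123/28 as a continued fraction with the Euclidean algorithm:
  123 = 4*28 + 11, so a_0 = 4.
  28 = 2*11 + 6, so a_1 = 2.
  11 = 1*6 + 5, so a_2 = 1.
  6 = 1*5 + 1, so a_3 = 1.
  5 = 5*1 + 0, so a_4 = 5.
so x = [4; 2, 1, 1, 5].
Convergents (p_i = a_i*p_{i-1} + p_{i-2}, q_i = a_i*q_{i-1} + q_{i-2} with p_{-2}=0, p_{-1}=1, q_{-2}=1, q_{-1}=0), until the denominator exceeds 5:
  i=0: a_0=4, p_0 = 4*1 + 0 = 4, q_0 = 4*0 + 1 = 1.
  i=1: a_1=2, p_1 = 2*4 + 1 = 9, q_1 = 2*1 + 0 = 2.
  i=2: a_2=1, p_2 = 1*9 + 4 = 13, q_2 = 1*2 + 1 = 3.
  i=3: a_3=1, p_3 = 1*13 + 9 = 22, q_3 = 1*3 + 2 = 5.
  i=4: a_4=5, p_4 = 5*22 + 13 = 123, q_4 = 5*5 + 3 = 28.
q_4 = 28 > 5, so the last convergent with denominator <= 5 is p_3/q_3 = 22/5.
The closest fraction with denominator <= 5 is either p_3/q_3 or the intermediate fraction (k*p_3 + p_2)/(k*q_3 + q_2) with the largest k >= 1 whose denominator stays <= 5; these approach x as k grows, and every other convergent or intermediate fraction in range is farther away.
Largest k: floor((5 - q_2)/q_3) = floor((5 - 3)/5) = 0.
Since k = 0, no intermediate fraction beyond p_3/q_3 has denominator <= 5, so the convergent 22/5 is the closest (its error is |123*5 - 22*28|/(28*5) = 1/140).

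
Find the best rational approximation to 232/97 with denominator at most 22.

43/18

Expand x = 232/97 as a continued fraction with the Euclidean algorithm:
  232 = 2*97 + 38, so a_0 = 2.
  97 = 2*38 + 21, so a_1 = 2.
  38 = 1*21 + 17, so a_2 = 1.
  21 = 1*17 + 4, so a_3 = 1.
  17 = 4*4 + 1, so a_4 = 4.
  4 = 4*1 + 0, so a_5 = 4.
so x = [2; 2, 1, 1, 4, 4].
Convergents (p_i = a_i*p_{i-1} + p_{i-2}, q_i = a_i*q_{i-1} + q_{i-2} with p_{-2}=0, p_{-1}=1, q_{-2}=1, q_{-1}=0), until the denominator exceeds 22:
  i=0: a_0=2, p_0 = 2*1 + 0 = 2, q_0 = 2*0 + 1 = 1.
  i=1: a_1=2, p_1 = 2*2 + 1 = 5, q_1 = 2*1 + 0 = 2.
  i=2: a_2=1, p_2 = 1*5 + 2 = 7, q_2 = 1*2 + 1 = 3.
  i=3: a_3=1, p_3 = 1*7 + 5 = 12, q_3 = 1*3 + 2 = 5.
  i=4: a_4=4, p_4 = 4*12 + 7 = 55, q_4 = 4*5 + 3 = 23.
q_4 = 23 > 22, so the last convergent with denominator <= 22 is p_3/q_3 = 12/5.
The closest fraction with denominator <= 22 is either p_3/q_3 or the intermediate fraction (k*p_3 + p_2)/(k*q_3 + q_2) with the largest k >= 1 whose denominator stays <= 22; these approach x as k grows, and every other convergent or intermediate fraction in range is farther away.
Largest k: floor((22 - q_2)/q_3) = floor((22 - 3)/5) = 3.
That gives (3*12 + 7)/(3*5 + 3) = 43/18.
Compare the errors: |x - 12/5| = |232*5 - 12*97|/(97*5) = 4/485, and |x - 43/18| = |232*18 - 43*97|/(97*18) = 5/1746.
Cross-multiplying, 5*485 = 2425 < 6984 = 4*1746, so 5/1746 is smaller: the intermediate fraction 43/18 is closer to x than 12/5.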